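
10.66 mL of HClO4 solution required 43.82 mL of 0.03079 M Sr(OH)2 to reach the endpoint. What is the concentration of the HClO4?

0.253 M

n(Sr(OH)2) delivered = 0.03079 x 0.04382 = 0.001349 mol.
The reaction is 2 HClO4 + 1 Sr(OH)2, so n(HClO4) = 0.001349 x 2/1 = 0.002698 mol.
[HClO4] = 0.002698 mol / 0.01066 L = 0.253 M.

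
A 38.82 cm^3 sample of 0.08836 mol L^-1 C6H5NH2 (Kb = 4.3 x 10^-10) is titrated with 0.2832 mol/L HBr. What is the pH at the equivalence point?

n(C6H5NH2) = 0.08836 x 0.03882 = 0.003430 mol; V(HBr) at equivalence = 0.003430/0.2832 = 0.01211 L.
At equivalence the base is fully converted to C6H5NH3+; total volume = 0.05093 L, so [C6H5NH3+] = 0.003430/0.05093 = 0.06735 M.
Ka(C6H5NH3+) = Kw/Kb = 1.0e-14 / 4.3 x 10^-10 = 2.33e-5.
[H^+] = sqrt(Ka x [C6H5NH3+]) = sqrt(2.33e-5 x 0.06735) = 0.00125 M.
pH = -log(0.00125) = 2.90.

2.90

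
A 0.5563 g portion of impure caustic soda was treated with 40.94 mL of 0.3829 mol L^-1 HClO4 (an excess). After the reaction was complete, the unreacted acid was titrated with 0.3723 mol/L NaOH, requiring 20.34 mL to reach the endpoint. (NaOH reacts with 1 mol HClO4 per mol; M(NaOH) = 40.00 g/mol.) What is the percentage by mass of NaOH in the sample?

Total n(HClO4) added = 0.3829 x 0.04094 = 0.01568 mol.
n(NaOH) used = 0.3723 x 0.02034 = 0.007573 mol, which equals the excess n(HClO4).
So n(HClO4) consumed by the sample = 0.01568 - 0.007573 = 0.008103 mol.
n(NaOH) = 0.008103 / 1 = 0.008103 mol.
mass NaOH = 0.008103 x 40.00 = 0.3241 g, so %NaOH = 0.3241/0.5563 x 100 = 58.3%.

58.3%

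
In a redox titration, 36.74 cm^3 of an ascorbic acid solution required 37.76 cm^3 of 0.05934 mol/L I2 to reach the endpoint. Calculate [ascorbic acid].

0.0610 M

n(I2) = 0.05934 x 0.03776 = 0.002241 mol.
From the balanced equation, 1 mol I2 reacts with 1 mol ascorbic acid, so n(ascorbic acid) = 0.002241 x 1/1 = 0.002241 mol.
[ascorbic acid] = 0.002241 / 0.03674 L = 0.0610 M.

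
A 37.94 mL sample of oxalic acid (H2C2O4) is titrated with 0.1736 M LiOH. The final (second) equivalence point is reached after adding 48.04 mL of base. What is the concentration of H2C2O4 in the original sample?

0.110 M

n(LiOH) = 0.1736 x 0.04804 = 0.008340 mol.
At the final (second) equivalence point, 2 mol OH^- react per mol H2C2O4, so n(H2C2O4) = 0.008340 / 2 = 0.004170 mol.
[H2C2O4] = 0.004170 / 0.03794 L = 0.110 M.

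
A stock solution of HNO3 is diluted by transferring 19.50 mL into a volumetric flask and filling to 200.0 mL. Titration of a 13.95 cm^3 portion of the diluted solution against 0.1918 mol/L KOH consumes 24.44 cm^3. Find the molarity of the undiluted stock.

n(KOH) = 0.1918 x 0.02444 = 0.004688 mol.
n(HNO3) in the aliquot = 0.004688 mol.
[diluted HNO3] = 0.004688 / 0.01395 = 0.3360 M.
Dilution factor = 200.0/19.50 = 10.26, so [stock] = 0.3360 x 10.26 = 3.45 M.

3.45 M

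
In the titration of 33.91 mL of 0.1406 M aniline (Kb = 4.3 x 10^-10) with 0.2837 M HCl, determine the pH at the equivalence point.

2.83

n(C6H5NH2) = 0.1406 x 0.03391 = 0.004768 mol; V(HCl) at equivalence = 0.004768/0.2837 = 0.01681 L.
At equivalence the base is fully converted to C6H5NH3+; total volume = 0.05072 L, so [C6H5NH3+] = 0.004768/0.05072 = 0.09401 M.
Ka(C6H5NH3+) = Kw/Kb = 1.0e-14 / 4.3 x 10^-10 = 2.33e-5.
[H^+] = sqrt(Ka x [C6H5NH3+]) = sqrt(2.33e-5 x 0.09401) = 0.00148 M.
pH = -log(0.00148) = 2.83.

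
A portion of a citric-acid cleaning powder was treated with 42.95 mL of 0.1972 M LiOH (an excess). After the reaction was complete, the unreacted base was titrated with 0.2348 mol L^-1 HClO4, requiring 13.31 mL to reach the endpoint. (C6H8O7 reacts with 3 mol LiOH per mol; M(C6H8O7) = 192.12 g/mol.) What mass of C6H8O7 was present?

0.342 g

Total n(LiOH) added = 0.1972 x 0.04295 = 0.008470 mol.
n(HClO4) used = 0.2348 x 0.01331 = 0.003125 mol, which equals the excess n(LiOH).
So n(LiOH) consumed by the sample = 0.008470 - 0.003125 = 0.005345 mol.
n(C6H8O7) = 0.005345 / 3 = 0.001782 mol.
mass = 0.001782 mol x 192.12 g/mol = 0.342 g.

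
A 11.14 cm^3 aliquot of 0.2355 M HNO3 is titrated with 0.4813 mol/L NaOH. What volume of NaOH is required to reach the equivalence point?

n(HNO3) = 0.2355 mol/L x 0.01114 L = 0.002623 mol.
At equivalence n(NaOH) = n(HNO3) = 0.002623 mol.
V(NaOH) = 0.002623 / 0.4813 = 0.005451 L = 5.45 mL.

5.45 mL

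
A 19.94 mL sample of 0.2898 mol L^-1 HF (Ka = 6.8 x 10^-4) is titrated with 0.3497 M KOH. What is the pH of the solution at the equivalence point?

8.18

n(HF) = 0.2898 x 0.01994 = 0.005779 mol; V(KOH) at equivalence = 0.005779/0.3497 = 0.01652 L.
At equivalence all the acid is converted to F-; total volume = 0.01994 + 0.01652 = 0.03646 L, so [F-] = 0.005779/0.03646 = 0.1585 M.
Kb = Kw/Ka = 1.0e-14 / 6.8 x 10^-4 = 1.47e-11.
[OH^-] = sqrt(Kb x [F-]) = sqrt(1.47e-11 x 0.1585) = 1.53e-6 M.
pOH = 5.82, so pH = 14.00 - 5.82 = 8.18.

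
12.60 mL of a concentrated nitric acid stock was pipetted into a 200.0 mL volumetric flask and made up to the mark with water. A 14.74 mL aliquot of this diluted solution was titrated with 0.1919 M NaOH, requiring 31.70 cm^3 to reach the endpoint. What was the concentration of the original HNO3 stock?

6.55 M

n(NaOH) = 0.1919 x 0.03170 = 0.006083 mol.
n(HNO3) in the aliquot = 0.006083 mol.
[diluted HNO3] = 0.006083 / 0.01474 = 0.4127 M.
Dilution factor = 200.0/12.60 = 15.87, so [stock] = 0.4127 x 15.87 = 6.55 M.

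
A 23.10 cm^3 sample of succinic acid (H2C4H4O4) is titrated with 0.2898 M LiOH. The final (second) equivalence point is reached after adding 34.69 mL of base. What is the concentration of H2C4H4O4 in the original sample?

n(LiOH) = 0.2898 x 0.03469 = 0.01005 mol.
At the final (second) equivalence point, 2 mol OH^- react per mol H2C4H4O4, so n(H2C4H4O4) = 0.01005 / 2 = 0.005027 mol.
[H2C4H4O4] = 0.005027 / 0.02310 L = 0.218 M.

0.218 M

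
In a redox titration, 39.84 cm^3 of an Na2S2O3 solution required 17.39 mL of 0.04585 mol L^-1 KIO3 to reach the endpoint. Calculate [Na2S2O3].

n(KIO3) = 0.04585 x 0.01739 = 0.0007973 mol.
From the balanced equation, 1 mol KIO3 reacts with 6 mol Na2S2O3, so n(Na2S2O3) = 0.0007973 x 6/1 = 0.004784 mol.
[Na2S2O3] = 0.004784 / 0.03984 L = 0.120 M.

0.120 M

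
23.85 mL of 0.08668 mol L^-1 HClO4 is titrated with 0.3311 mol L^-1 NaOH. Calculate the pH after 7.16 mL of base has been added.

11.99

n(acid) = 0.08668 x 0.02385 = 0.002067 mol; n(NaOH) added = 0.3311 x 0.007160 = 0.002371 mol.
Base is in excess by 0.002371 - 0.002067 = 0.0003034 mol in a total volume of 0.03101 L.
[OH^-] = 0.0003034/0.03101 = 0.009783 M, so pOH = 2.01 and pH = 14.00 - 2.01 = 11.99.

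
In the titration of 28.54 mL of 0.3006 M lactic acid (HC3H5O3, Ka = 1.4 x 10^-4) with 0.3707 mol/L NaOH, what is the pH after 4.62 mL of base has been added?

Initial n(HC3H5O3) = 0.3006 x 0.02854 = 0.008579 mol.
n(NaOH) added = 0.3707 x 0.004620 = 0.001713 mol, converting that many moles of HC3H5O3 to C3H5O3-.
Remaining n(HC3H5O3) = 0.006866 mol; n(C3H5O3-) = 0.001713 mol.
By Henderson-Hasselbalch, pH = pKa + log([A^-]/[HA]) = 3.85 + log(0.001713/0.006866) = 3.85 + (-0.60) = 3.25.

3.25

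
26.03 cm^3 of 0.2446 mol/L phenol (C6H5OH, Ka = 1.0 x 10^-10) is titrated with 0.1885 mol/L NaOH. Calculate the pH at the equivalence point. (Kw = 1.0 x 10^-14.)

n(C6H5OH) = 0.2446 x 0.02603 = 0.006367 mol; V(NaOH) at equivalence = 0.006367/0.1885 = 0.03378 L.
At equivalence all the acid is converted to C6H5O-; total volume = 0.02603 + 0.03378 = 0.05981 L, so [C6H5O-] = 0.006367/0.05981 = 0.1065 M.
Kb = Kw/Ka = 1.0e-14 / 1.0 x 10^-10 = 0.000100.
[OH^-] = sqrt(Kb x [C6H5O-]) = sqrt(0.000100 x 0.1065) = 0.00326 M.
pOH = 2.49, so pH = 14.00 - 2.49 = 11.51.

11.51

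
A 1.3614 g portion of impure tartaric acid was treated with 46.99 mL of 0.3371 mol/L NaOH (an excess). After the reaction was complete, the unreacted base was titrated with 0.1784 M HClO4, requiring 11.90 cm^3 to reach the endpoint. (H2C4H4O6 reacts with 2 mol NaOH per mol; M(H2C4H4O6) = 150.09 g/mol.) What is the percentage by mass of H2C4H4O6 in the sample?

Total n(NaOH) added = 0.3371 x 0.04699 = 0.01584 mol.
n(HClO4) used = 0.1784 x 0.01190 = 0.002123 mol, which equals the excess n(NaOH).
So n(NaOH) consumed by the sample = 0.01584 - 0.002123 = 0.01372 mol.
n(H2C4H4O6) = 0.01372 / 2 = 0.006859 mol.
mass H2C4H4O6 = 0.006859 x 150.09 = 1.029 g, so %H2C4H4O6 = 1.029/1.3614 x 100 = 75.6%.

75.6%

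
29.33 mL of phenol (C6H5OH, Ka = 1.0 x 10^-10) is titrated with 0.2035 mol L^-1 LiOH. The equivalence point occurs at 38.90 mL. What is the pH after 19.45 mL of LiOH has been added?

10.00

19.45 mL is exactly half the equivalence volume (38.90/2), i.e. the half-equivalence point.
There, n(HA) = n(A^-), so pH = pKa = -log(1.0 x 10^-10) = 10.00.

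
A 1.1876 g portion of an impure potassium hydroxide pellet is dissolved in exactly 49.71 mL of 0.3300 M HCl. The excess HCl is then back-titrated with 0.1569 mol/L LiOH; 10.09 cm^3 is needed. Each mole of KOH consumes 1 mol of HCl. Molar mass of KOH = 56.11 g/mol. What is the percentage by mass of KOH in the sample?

Total n(HCl) added = 0.3300 x 0.04971 = 0.01640 mol.
n(LiOH) used = 0.1569 x 0.01009 = 0.001583 mol, which equals the excess n(HCl).
So n(HCl) consumed by the sample = 0.01640 - 0.001583 = 0.01482 mol.
n(KOH) = 0.01482 / 1 = 0.01482 mol.
mass KOH = 0.01482 x 56.11 = 0.8316 g, so %KOH = 0.8316/1.1876 x 100 = 70.0%.

70.0%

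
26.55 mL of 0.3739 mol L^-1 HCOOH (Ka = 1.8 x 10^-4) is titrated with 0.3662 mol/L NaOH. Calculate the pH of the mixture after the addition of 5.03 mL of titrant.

Initial n(HCOOH) = 0.3739 x 0.02655 = 0.009927 mol.
n(NaOH) added = 0.3662 x 0.005030 = 0.001842 mol, converting that many moles of HCOOH to HCOO-.
Remaining n(HCOOH) = 0.008085 mol; n(HCOO-) = 0.001842 mol.
By Henderson-Hasselbalch, pH = pKa + log([A^-]/[HA]) = 3.74 + log(0.001842/0.008085) = 3.74 + (-0.64) = 3.10.

3.10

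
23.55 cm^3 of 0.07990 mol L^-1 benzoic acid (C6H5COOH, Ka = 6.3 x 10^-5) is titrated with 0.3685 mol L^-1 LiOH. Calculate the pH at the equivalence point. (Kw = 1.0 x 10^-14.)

n(C6H5COOH) = 0.07990 x 0.02355 = 0.001882 mol; V(LiOH) at equivalence = 0.001882/0.3685 = 0.005106 L.
At equivalence all the acid is converted to C6H5COO-; total volume = 0.02355 + 0.005106 = 0.02866 L, so [C6H5COO-] = 0.001882/0.02866 = 0.06566 M.
Kb = Kw/Ka = 1.0e-14 / 6.3 x 10^-5 = 1.59e-10.
[OH^-] = sqrt(Kb x [C6H5COO-]) = sqrt(1.59e-10 x 0.06566) = 3.23e-6 M.
pOH = 5.49, so pH = 14.00 - 5.49 = 8.51.

8.51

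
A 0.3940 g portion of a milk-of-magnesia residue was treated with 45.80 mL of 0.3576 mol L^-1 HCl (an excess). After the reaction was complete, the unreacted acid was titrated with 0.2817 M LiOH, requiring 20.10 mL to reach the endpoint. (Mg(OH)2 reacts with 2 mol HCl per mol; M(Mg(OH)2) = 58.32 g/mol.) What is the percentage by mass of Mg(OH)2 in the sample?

Total n(HCl) added = 0.3576 x 0.04580 = 0.01638 mol.
n(LiOH) used = 0.2817 x 0.02010 = 0.005662 mol, which equals the excess n(HCl).
So n(HCl) consumed by the sample = 0.01638 - 0.005662 = 0.01072 mol.
n(Mg(OH)2) = 0.01072 / 2 = 0.005358 mol.
mass Mg(OH)2 = 0.005358 x 58.32 = 0.3125 g, so %Mg(OH)2 = 0.3125/0.3940 x 100 = 79.3%.

79.3%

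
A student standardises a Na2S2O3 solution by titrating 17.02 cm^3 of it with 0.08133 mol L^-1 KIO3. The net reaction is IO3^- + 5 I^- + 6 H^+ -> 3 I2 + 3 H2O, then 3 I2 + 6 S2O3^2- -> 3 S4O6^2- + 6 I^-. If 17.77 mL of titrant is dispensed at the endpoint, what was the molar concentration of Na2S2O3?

0.509 M

n(KIO3) = 0.08133 x 0.01777 = 0.001445 mol.
From the balanced equation, 1 mol KIO3 reacts with 6 mol Na2S2O3, so n(Na2S2O3) = 0.001445 x 6/1 = 0.008671 mol.
[Na2S2O3] = 0.008671 / 0.01702 L = 0.509 M.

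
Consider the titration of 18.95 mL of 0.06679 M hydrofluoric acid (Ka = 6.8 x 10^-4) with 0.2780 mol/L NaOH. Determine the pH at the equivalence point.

7.95

n(HF) = 0.06679 x 0.01895 = 0.001266 mol; V(NaOH) at equivalence = 0.001266/0.2780 = 0.004553 L.
At equivalence all the acid is converted to F-; total volume = 0.01895 + 0.004553 = 0.02350 L, so [F-] = 0.001266/0.02350 = 0.05385 M.
Kb = Kw/Ka = 1.0e-14 / 6.8 x 10^-4 = 1.47e-11.
[OH^-] = sqrt(Kb x [F-]) = sqrt(1.47e-11 x 0.05385) = 8.90e-7 M.
pOH = 6.05, so pH = 14.00 - 6.05 = 7.95.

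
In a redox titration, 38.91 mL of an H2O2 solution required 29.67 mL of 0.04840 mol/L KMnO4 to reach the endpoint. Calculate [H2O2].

0.0923 M

n(KMnO4) = 0.04840 x 0.02967 = 0.001436 mol.
From the balanced equation, 2 mol KMnO4 reacts with 5 mol H2O2, so n(H2O2) = 0.001436 x 5/2 = 0.003590 mol.
[H2O2] = 0.003590 / 0.03891 L = 0.0923 M.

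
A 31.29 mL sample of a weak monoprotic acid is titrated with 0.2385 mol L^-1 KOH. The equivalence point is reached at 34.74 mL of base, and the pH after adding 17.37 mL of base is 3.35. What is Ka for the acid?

4.5 x 10^-4

17.37 mL is half of the equivalence volume, so this is the half-equivalence point where [HA] = [A^-].
At half-equivalence pH = pKa, so pKa = 3.35.
Ka = 10^(-3.35) = 4.5 x 10^-4.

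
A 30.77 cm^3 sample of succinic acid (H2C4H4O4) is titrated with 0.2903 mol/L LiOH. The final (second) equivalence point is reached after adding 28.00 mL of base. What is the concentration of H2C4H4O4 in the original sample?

n(LiOH) = 0.2903 x 0.02800 = 0.008128 mol.
At the final (second) equivalence point, 2 mol OH^- react per mol H2C4H4O4, so n(H2C4H4O4) = 0.008128 / 2 = 0.004064 mol.
[H2C4H4O4] = 0.004064 / 0.03077 L = 0.132 M.

0.132 M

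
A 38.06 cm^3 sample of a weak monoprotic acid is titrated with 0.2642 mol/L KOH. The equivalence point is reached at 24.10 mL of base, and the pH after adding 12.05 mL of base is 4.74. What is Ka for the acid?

1.8 x 10^-5

12.05 mL is half of the equivalence volume, so this is the half-equivalence point where [HA] = [A^-].
At half-equivalence pH = pKa, so pKa = 4.74.
Ka = 10^(-4.74) = 1.8 x 10^-5.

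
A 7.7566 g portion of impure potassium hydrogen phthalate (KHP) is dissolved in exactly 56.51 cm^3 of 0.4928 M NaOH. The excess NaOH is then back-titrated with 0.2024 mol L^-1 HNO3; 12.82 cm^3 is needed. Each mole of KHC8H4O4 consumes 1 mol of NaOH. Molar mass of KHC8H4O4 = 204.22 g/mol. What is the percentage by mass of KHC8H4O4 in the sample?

66.5%

Total n(NaOH) added = 0.4928 x 0.05651 = 0.02785 mol.
n(HNO3) used = 0.2024 x 0.01282 = 0.002595 mol, which equals the excess n(NaOH).
So n(NaOH) consumed by the sample = 0.02785 - 0.002595 = 0.02525 mol.
n(KHC8H4O4) = 0.02525 / 1 = 0.02525 mol.
mass KHC8H4O4 = 0.02525 x 204.22 = 5.157 g, so %KHC8H4O4 = 5.157/7.7566 x 100 = 66.5%.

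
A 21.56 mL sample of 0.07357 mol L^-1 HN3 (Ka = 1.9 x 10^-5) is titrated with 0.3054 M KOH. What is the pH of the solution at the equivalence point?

8.75

n(HN3) = 0.07357 x 0.02156 = 0.001586 mol; V(KOH) at equivalence = 0.001586/0.3054 = 0.005194 L.
At equivalence all the acid is converted to N3-; total volume = 0.02156 + 0.005194 = 0.02675 L, so [N3-] = 0.001586/0.02675 = 0.05929 M.
Kb = Kw/Ka = 1.0e-14 / 1.9 x 10^-5 = 5.26e-10.
[OH^-] = sqrt(Kb x [N3-]) = sqrt(5.26e-10 x 0.05929) = 5.59e-6 M.
pOH = 5.25, so pH = 14.00 - 5.25 = 8.75.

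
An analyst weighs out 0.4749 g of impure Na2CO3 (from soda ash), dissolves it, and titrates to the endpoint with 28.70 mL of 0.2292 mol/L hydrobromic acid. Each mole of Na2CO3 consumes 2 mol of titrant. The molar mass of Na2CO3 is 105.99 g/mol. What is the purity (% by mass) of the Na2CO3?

n(HBr) = 0.2292 x 0.02870 = 0.006578 mol.
n(Na2CO3) = 0.006578 / 2 = 0.003289 mol.
mass of Na2CO3 = 0.003289 x 105.99 = 0.3486 g.
% purity = 0.3486 / 0.4749 x 100 = 73.4%.

73.4%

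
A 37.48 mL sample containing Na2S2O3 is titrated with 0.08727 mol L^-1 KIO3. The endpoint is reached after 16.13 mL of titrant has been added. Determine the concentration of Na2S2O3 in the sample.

0.225 M

n(KIO3) = 0.08727 x 0.01613 = 0.001408 mol.
From the balanced equation, 1 mol KIO3 reacts with 6 mol Na2S2O3, so n(Na2S2O3) = 0.001408 x 6/1 = 0.008446 mol.
[Na2S2O3] = 0.008446 / 0.03748 L = 0.225 M.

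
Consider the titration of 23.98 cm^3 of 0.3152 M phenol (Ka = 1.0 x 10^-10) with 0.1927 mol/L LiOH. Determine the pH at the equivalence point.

11.54

n(C6H5OH) = 0.3152 x 0.02398 = 0.007558 mol; V(LiOH) at equivalence = 0.007558/0.1927 = 0.03922 L.
At equivalence all the acid is converted to C6H5O-; total volume = 0.02398 + 0.03922 = 0.06320 L, so [C6H5O-] = 0.007558/0.06320 = 0.1196 M.
Kb = Kw/Ka = 1.0e-14 / 1.0 x 10^-10 = 0.000100.
[OH^-] = sqrt(Kb x [C6H5O-]) = sqrt(0.000100 x 0.1196) = 0.00346 M.
pOH = 2.46, so pH = 14.00 - 2.46 = 11.54.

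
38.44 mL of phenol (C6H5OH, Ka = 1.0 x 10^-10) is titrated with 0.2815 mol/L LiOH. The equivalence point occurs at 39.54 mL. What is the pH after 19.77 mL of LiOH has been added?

10.00

19.77 mL is exactly half the equivalence volume (39.54/2), i.e. the half-equivalence point.
There, n(HA) = n(A^-), so pH = pKa = -log(1.0 x 10^-10) = 10.00.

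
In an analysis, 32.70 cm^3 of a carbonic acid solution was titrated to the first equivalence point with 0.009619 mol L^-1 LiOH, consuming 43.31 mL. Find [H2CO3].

0.0127 M

n(LiOH) = 0.009619 x 0.04331 = 0.0004166 mol.
At the first equivalence point, 1 mol OH^- react per mol H2CO3, so n(H2CO3) = 0.0004166 / 1 = 0.0004166 mol.
[H2CO3] = 0.0004166 / 0.03270 L = 0.0127 M.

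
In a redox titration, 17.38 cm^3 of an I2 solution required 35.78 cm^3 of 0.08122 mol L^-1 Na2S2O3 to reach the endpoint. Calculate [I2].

n(Na2S2O3) = 0.08122 x 0.03578 = 0.002906 mol.
From the balanced equation, 2 mol Na2S2O3 reacts with 1 mol I2, so n(I2) = 0.002906 x 1/2 = 0.001453 mol.
[I2] = 0.001453 / 0.01738 L = 0.0836 M.

0.0836 M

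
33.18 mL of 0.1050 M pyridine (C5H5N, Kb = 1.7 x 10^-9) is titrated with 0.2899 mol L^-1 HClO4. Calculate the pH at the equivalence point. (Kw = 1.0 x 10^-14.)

n(C5H5N) = 0.1050 x 0.03318 = 0.003484 mol; V(HClO4) at equivalence = 0.003484/0.2899 = 0.01202 L.
At equivalence the base is fully converted to C5H5NH+; total volume = 0.04520 L, so [C5H5NH+] = 0.003484/0.04520 = 0.07708 M.
Ka(C5H5NH+) = Kw/Kb = 1.0e-14 / 1.7 x 10^-9 = 5.88e-6.
[H^+] = sqrt(Ka x [C5H5NH+]) = sqrt(5.88e-6 x 0.07708) = 0.000673 M.
pH = -log(0.000673) = 3.17.

3.17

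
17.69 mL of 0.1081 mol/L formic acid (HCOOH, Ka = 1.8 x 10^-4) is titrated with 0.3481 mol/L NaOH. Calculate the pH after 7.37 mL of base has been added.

n(acid) = 0.1081 x 0.01769 = 0.001912 mol; n(NaOH) added = 0.3481 x 0.007370 = 0.002565 mol.
Base is in excess by 0.002565 - 0.001912 = 0.0006532 mol in a total volume of 0.02506 L.
[OH^-] = 0.0006532/0.02506 = 0.02607 M, so pOH = 1.58 and pH = 14.00 - 1.58 = 12.42.

12.42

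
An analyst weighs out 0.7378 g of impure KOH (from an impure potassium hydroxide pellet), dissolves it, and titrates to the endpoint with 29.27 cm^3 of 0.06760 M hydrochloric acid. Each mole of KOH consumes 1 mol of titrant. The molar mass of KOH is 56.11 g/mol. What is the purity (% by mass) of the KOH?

15.0%

n(HCl) = 0.06760 x 0.02927 = 0.001979 mol.
n(KOH) = 0.001979 / 1 = 0.001979 mol.
mass of KOH = 0.001979 x 56.11 = 0.1110 g.
% purity = 0.1110 / 0.7378 x 100 = 15.0%.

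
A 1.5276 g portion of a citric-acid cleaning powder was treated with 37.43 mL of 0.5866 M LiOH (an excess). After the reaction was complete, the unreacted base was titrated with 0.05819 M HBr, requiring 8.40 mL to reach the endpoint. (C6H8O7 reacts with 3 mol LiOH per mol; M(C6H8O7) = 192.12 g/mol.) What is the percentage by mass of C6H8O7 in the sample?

90.0%

Total n(LiOH) added = 0.5866 x 0.03743 = 0.02196 mol.
n(HBr) used = 0.05819 x 0.008400 = 0.0004888 mol, which equals the excess n(LiOH).
So n(LiOH) consumed by the sample = 0.02196 - 0.0004888 = 0.02147 mol.
n(C6H8O7) = 0.02147 / 3 = 0.007156 mol.
mass C6H8O7 = 0.007156 x 192.12 = 1.375 g, so %C6H8O7 = 1.375/1.5276 x 100 = 90.0%.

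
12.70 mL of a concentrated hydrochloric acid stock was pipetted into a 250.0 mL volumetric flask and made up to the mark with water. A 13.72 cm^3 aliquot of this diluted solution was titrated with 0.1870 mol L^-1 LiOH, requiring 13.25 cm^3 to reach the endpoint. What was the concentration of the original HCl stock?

3.56 M

n(LiOH) = 0.1870 x 0.01325 = 0.002478 mol.
n(HCl) in the aliquot = 0.002478 mol.
[diluted HCl] = 0.002478 / 0.01372 = 0.1806 M.
Dilution factor = 250.0/12.70 = 19.69, so [stock] = 0.1806 x 19.69 = 3.56 M.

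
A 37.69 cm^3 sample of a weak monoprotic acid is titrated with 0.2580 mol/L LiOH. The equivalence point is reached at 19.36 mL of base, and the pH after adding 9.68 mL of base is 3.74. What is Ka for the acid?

1.8 x 10^-4

9.68 mL is half of the equivalence volume, so this is the half-equivalence point where [HA] = [A^-].
At half-equivalence pH = pKa, so pKa = 3.74.
Ka = 10^(-3.74) = 1.8 x 10^-4.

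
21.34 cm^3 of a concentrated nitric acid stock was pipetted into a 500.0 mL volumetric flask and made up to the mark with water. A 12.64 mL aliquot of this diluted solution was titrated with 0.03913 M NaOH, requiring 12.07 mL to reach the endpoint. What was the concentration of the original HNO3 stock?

0.875 M

n(NaOH) = 0.03913 x 0.01207 = 0.0004723 mol.
n(HNO3) in the aliquot = 0.0004723 mol.
[diluted HNO3] = 0.0004723 / 0.01264 = 0.03737 M.
Dilution factor = 500.0/21.34 = 23.43, so [stock] = 0.03737 x 23.43 = 0.875 M.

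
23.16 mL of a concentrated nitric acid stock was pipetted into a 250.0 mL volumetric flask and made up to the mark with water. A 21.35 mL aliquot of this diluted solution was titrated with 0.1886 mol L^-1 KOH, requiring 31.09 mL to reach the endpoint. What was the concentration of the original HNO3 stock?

n(KOH) = 0.1886 x 0.03109 = 0.005864 mol.
n(HNO3) in the aliquot = 0.005864 mol.
[diluted HNO3] = 0.005864 / 0.02135 = 0.2746 M.
Dilution factor = 250.0/23.16 = 10.79, so [stock] = 0.2746 x 10.79 = 2.96 M.

2.96 M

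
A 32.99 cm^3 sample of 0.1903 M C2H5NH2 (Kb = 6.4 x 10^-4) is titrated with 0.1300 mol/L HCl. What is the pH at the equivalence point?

5.96

n(C2H5NH2) = 0.1903 x 0.03299 = 0.006278 mol; V(HCl) at equivalence = 0.006278/0.1300 = 0.04829 L.
At equivalence the base is fully converted to C2H5NH3+; total volume = 0.08128 L, so [C2H5NH3+] = 0.006278/0.08128 = 0.07724 M.
Ka(C2H5NH3+) = Kw/Kb = 1.0e-14 / 6.4 x 10^-4 = 1.56e-11.
[H^+] = sqrt(Ka x [C2H5NH3+]) = sqrt(1.56e-11 x 0.07724) = 1.10e-6 M.
pH = -log(1.10e-6) = 5.96.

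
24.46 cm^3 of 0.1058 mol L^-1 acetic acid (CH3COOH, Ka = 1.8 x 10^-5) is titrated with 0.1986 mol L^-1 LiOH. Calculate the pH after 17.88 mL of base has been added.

12.36

n(acid) = 0.1058 x 0.02446 = 0.002588 mol; n(LiOH) added = 0.1986 x 0.01788 = 0.003551 mol.
Base is in excess by 0.003551 - 0.002588 = 0.0009631 mol in a total volume of 0.04234 L.
[OH^-] = 0.0009631/0.04234 = 0.02275 M, so pOH = 1.64 and pH = 14.00 - 1.64 = 12.36.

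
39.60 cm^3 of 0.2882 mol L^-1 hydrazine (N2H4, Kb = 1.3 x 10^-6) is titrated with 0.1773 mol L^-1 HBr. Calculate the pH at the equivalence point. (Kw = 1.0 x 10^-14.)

4.54

n(N2H4) = 0.2882 x 0.03960 = 0.01141 mol; V(HBr) at equivalence = 0.01141/0.1773 = 0.06437 L.
At equivalence the base is fully converted to N2H5+; total volume = 0.1040 L, so [N2H5+] = 0.01141/0.1040 = 0.1098 M.
Ka(N2H5+) = Kw/Kb = 1.0e-14 / 1.3 x 10^-6 = 7.69e-9.
[H^+] = sqrt(Ka x [N2H5+]) = sqrt(7.69e-9 x 0.1098) = 2.91e-5 M.
pH = -log(2.91e-5) = 4.54.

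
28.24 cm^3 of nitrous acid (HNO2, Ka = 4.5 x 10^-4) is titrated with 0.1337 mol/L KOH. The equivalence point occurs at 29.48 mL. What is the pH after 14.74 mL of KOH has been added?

14.74 mL is exactly half the equivalence volume (29.48/2), i.e. the half-equivalence point.
There, n(HA) = n(A^-), so pH = pKa = -log(4.5 x 10^-4) = 3.35.

3.35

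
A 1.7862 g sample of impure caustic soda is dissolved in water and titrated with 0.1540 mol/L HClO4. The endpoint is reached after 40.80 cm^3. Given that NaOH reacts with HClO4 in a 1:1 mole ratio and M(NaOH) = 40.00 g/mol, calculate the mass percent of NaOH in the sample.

n(HClO4) = 0.1540 x 0.04080 = 0.006283 mol.
n(NaOH) = 0.006283 / 1 = 0.006283 mol.
mass of NaOH = 0.006283 x 40.00 = 0.2513 g.
% purity = 0.2513 / 1.7862 x 100 = 14.1%.

14.1%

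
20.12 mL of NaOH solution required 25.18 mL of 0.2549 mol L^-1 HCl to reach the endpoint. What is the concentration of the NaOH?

0.319 M

n(HCl) delivered = 0.2549 x 0.02518 = 0.006418 mol.
For a 1:1 reaction, n(NaOH) = 0.006418 mol.
[NaOH] = 0.006418 mol / 0.02012 L = 0.319 M.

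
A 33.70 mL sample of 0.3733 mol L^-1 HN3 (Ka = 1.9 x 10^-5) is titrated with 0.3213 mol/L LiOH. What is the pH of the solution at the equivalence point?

n(HN3) = 0.3733 x 0.03370 = 0.01258 mol; V(LiOH) at equivalence = 0.01258/0.3213 = 0.03915 L.
At equivalence all the acid is converted to N3-; total volume = 0.03370 + 0.03915 = 0.07285 L, so [N3-] = 0.01258/0.07285 = 0.1727 M.
Kb = Kw/Ka = 1.0e-14 / 1.9 x 10^-5 = 5.26e-10.
[OH^-] = sqrt(Kb x [N3-]) = sqrt(5.26e-10 x 0.1727) = 9.53e-6 M.
pOH = 5.02, so pH = 14.00 - 5.02 = 8.98.

8.98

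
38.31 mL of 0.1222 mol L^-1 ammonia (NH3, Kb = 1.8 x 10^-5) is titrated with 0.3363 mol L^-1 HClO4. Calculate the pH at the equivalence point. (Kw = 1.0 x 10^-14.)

5.15

n(NH3) = 0.1222 x 0.03831 = 0.004681 mol; V(HClO4) at equivalence = 0.004681/0.3363 = 0.01392 L.
At equivalence the base is fully converted to NH4+; total volume = 0.05223 L, so [NH4+] = 0.004681/0.05223 = 0.08963 M.
Ka(NH4+) = Kw/Kb = 1.0e-14 / 1.8 x 10^-5 = 5.56e-10.
[H^+] = sqrt(Ka x [NH4+]) = sqrt(5.56e-10 x 0.08963) = 7.06e-6 M.
pH = -log(7.06e-6) = 5.15.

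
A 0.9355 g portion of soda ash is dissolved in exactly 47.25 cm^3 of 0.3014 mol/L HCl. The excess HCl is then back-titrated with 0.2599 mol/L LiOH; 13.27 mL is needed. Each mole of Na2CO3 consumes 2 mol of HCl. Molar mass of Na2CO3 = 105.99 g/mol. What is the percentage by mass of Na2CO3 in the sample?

61.1%

Total n(HCl) added = 0.3014 x 0.04725 = 0.01424 mol.
n(LiOH) used = 0.2599 x 0.01327 = 0.003449 mol, which equals the excess n(HCl).
So n(HCl) consumed by the sample = 0.01424 - 0.003449 = 0.01079 mol.
n(Na2CO3) = 0.01079 / 2 = 0.005396 mol.
mass Na2CO3 = 0.005396 x 105.99 = 0.5719 g, so %Na2CO3 = 0.5719/0.9355 x 100 = 61.1%.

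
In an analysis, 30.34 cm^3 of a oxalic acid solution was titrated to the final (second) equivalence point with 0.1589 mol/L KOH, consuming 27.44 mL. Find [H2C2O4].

n(KOH) = 0.1589 x 0.02744 = 0.004360 mol.
At the final (second) equivalence point, 2 mol OH^- react per mol H2C2O4, so n(H2C2O4) = 0.004360 / 2 = 0.002180 mol.
[H2C2O4] = 0.002180 / 0.03034 L = 0.0719 M.

0.0719 M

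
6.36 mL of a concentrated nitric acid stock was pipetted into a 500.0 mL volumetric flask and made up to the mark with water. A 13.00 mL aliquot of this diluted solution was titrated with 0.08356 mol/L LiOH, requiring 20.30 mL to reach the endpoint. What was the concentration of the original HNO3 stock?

n(LiOH) = 0.08356 x 0.02030 = 0.001696 mol.
n(HNO3) in the aliquot = 0.001696 mol.
[diluted HNO3] = 0.001696 / 0.01300 = 0.1305 M.
Dilution factor = 500.0/6.360 = 78.62, so [stock] = 0.1305 x 78.62 = 10.3 M.

10.3 M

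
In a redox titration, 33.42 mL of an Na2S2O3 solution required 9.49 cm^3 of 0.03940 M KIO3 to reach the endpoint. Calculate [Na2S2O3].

n(KIO3) = 0.03940 x 0.009490 = 0.0003739 mol.
From the balanced equation, 1 mol KIO3 reacts with 6 mol Na2S2O3, so n(Na2S2O3) = 0.0003739 x 6/1 = 0.002243 mol.
[Na2S2O3] = 0.002243 / 0.03342 L = 0.0671 M.

0.0671 M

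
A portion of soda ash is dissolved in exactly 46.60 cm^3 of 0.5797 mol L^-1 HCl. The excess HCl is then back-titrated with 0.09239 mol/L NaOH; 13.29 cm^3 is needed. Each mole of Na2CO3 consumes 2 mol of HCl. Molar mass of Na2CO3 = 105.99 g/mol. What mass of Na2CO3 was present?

Total n(HCl) added = 0.5797 x 0.04660 = 0.02701 mol.
n(NaOH) used = 0.09239 x 0.01329 = 0.001228 mol, which equals the excess n(HCl).
So n(HCl) consumed by the sample = 0.02701 - 0.001228 = 0.02579 mol.
n(Na2CO3) = 0.02579 / 2 = 0.01289 mol.
mass = 0.01289 mol x 105.99 g/mol = 1.37 g.

1.37 g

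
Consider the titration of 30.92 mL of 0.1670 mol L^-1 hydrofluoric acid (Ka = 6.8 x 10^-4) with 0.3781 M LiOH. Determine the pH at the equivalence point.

8.12

n(HF) = 0.1670 x 0.03092 = 0.005164 mol; V(LiOH) at equivalence = 0.005164/0.3781 = 0.01366 L.
At equivalence all the acid is converted to F-; total volume = 0.03092 + 0.01366 = 0.04458 L, so [F-] = 0.005164/0.04458 = 0.1158 M.
Kb = Kw/Ka = 1.0e-14 / 6.8 x 10^-4 = 1.47e-11.
[OH^-] = sqrt(Kb x [F-]) = sqrt(1.47e-11 x 0.1158) = 1.31e-6 M.
pOH = 5.88, so pH = 14.00 - 5.88 = 8.12.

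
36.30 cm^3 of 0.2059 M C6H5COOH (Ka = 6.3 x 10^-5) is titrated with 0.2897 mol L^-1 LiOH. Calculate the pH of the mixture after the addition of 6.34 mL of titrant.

Initial n(C6H5COOH) = 0.2059 x 0.03630 = 0.007474 mol.
n(LiOH) added = 0.2897 x 0.006340 = 0.001837 mol, converting that many moles of C6H5COOH to C6H5COO-.
Remaining n(C6H5COOH) = 0.005637 mol; n(C6H5COO-) = 0.001837 mol.
By Henderson-Hasselbalch, pH = pKa + log([A^-]/[HA]) = 4.20 + log(0.001837/0.005637) = 4.20 + (-0.49) = 3.71.

3.71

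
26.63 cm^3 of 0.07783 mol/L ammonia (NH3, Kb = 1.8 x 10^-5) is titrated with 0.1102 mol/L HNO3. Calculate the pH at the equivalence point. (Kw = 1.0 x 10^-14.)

5.30

n(NH3) = 0.07783 x 0.02663 = 0.002073 mol; V(HNO3) at equivalence = 0.002073/0.1102 = 0.01881 L.
At equivalence the base is fully converted to NH4+; total volume = 0.04544 L, so [NH4+] = 0.002073/0.04544 = 0.04561 M.
Ka(NH4+) = Kw/Kb = 1.0e-14 / 1.8 x 10^-5 = 5.56e-10.
[H^+] = sqrt(Ka x [NH4+]) = sqrt(5.56e-10 x 0.04561) = 5.03e-6 M.
pH = -log(5.03e-6) = 5.30.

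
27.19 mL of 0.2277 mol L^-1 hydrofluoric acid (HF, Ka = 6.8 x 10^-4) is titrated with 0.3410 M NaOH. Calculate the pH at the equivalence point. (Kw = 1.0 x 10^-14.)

n(HF) = 0.2277 x 0.02719 = 0.006191 mol; V(NaOH) at equivalence = 0.006191/0.3410 = 0.01816 L.
At equivalence all the acid is converted to F-; total volume = 0.02719 + 0.01816 = 0.04535 L, so [F-] = 0.006191/0.04535 = 0.1365 M.
Kb = Kw/Ka = 1.0e-14 / 6.8 x 10^-4 = 1.47e-11.
[OH^-] = sqrt(Kb x [F-]) = sqrt(1.47e-11 x 0.1365) = 1.42e-6 M.
pOH = 5.85, so pH = 14.00 - 5.85 = 8.15.

8.15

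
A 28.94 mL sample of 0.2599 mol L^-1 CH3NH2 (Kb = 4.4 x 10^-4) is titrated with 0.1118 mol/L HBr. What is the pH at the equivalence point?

n(CH3NH2) = 0.2599 x 0.02894 = 0.007522 mol; V(HBr) at equivalence = 0.007522/0.1118 = 0.06728 L.
At equivalence the base is fully converted to CH3NH3+; total volume = 0.09622 L, so [CH3NH3+] = 0.007522/0.09622 = 0.07817 M.
Ka(CH3NH3+) = Kw/Kb = 1.0e-14 / 4.4 x 10^-4 = 2.27e-11.
[H^+] = sqrt(Ka x [CH3NH3+]) = sqrt(2.27e-11 x 0.07817) = 1.33e-6 M.
pH = -log(1.33e-6) = 5.88.

5.88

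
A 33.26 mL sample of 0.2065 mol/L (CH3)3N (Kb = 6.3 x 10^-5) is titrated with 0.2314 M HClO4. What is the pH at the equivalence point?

5.38

n((CH3)3N) = 0.2065 x 0.03326 = 0.006868 mol; V(HClO4) at equivalence = 0.006868/0.2314 = 0.02968 L.
At equivalence the base is fully converted to (CH3)3NH+; total volume = 0.06294 L, so [(CH3)3NH+] = 0.006868/0.06294 = 0.1091 M.
Ka((CH3)3NH+) = Kw/Kb = 1.0e-14 / 6.3 x 10^-5 = 1.59e-10.
[H^+] = sqrt(Ka x [(CH3)3NH+]) = sqrt(1.59e-10 x 0.1091) = 4.16e-6 M.
pH = -log(4.16e-6) = 5.38.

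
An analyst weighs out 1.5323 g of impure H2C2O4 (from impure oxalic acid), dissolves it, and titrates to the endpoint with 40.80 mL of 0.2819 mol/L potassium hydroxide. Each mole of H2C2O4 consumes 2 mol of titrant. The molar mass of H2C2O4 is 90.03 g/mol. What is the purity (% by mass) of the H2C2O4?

n(KOH) = 0.2819 x 0.04080 = 0.01150 mol.
n(H2C2O4) = 0.01150 / 2 = 0.005751 mol.
mass of H2C2O4 = 0.005751 x 90.03 = 0.5177 g.
% purity = 0.5177 / 1.5323 x 100 = 33.8%.

33.8%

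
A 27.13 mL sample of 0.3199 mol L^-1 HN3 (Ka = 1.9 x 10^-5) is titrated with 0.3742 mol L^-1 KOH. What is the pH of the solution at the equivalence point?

8.98

n(HN3) = 0.3199 x 0.02713 = 0.008679 mol; V(KOH) at equivalence = 0.008679/0.3742 = 0.02319 L.
At equivalence all the acid is converted to N3-; total volume = 0.02713 + 0.02319 = 0.05032 L, so [N3-] = 0.008679/0.05032 = 0.1725 M.
Kb = Kw/Ka = 1.0e-14 / 1.9 x 10^-5 = 5.26e-10.
[OH^-] = sqrt(Kb x [N3-]) = sqrt(5.26e-10 x 0.1725) = 9.53e-6 M.
pOH = 5.02, so pH = 14.00 - 5.02 = 8.98.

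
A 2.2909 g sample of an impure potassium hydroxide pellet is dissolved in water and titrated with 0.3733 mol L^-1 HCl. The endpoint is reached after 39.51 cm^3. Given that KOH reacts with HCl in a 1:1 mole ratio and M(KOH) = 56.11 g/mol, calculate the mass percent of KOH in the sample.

n(HCl) = 0.3733 x 0.03951 = 0.01475 mol.
n(KOH) = 0.01475 / 1 = 0.01475 mol.
mass of KOH = 0.01475 x 56.11 = 0.8276 g.
% purity = 0.8276 / 2.2909 x 100 = 36.1%.

36.1%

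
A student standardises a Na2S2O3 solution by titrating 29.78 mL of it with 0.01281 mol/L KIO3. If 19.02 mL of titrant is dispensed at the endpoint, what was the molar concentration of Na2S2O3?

n(KIO3) = 0.01281 x 0.01902 = 0.0002436 mol.
From the balanced equation, 1 mol KIO3 reacts with 6 mol Na2S2O3, so n(Na2S2O3) = 0.0002436 x 6/1 = 0.001462 mol.
[Na2S2O3] = 0.001462 / 0.02978 L = 0.0491 M.

0.0491 M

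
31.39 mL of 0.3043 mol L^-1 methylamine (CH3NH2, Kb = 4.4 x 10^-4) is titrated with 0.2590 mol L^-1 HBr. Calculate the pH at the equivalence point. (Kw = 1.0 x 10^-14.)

5.75

n(CH3NH2) = 0.3043 x 0.03139 = 0.009552 mol; V(HBr) at equivalence = 0.009552/0.2590 = 0.03688 L.
At equivalence the base is fully converted to CH3NH3+; total volume = 0.06827 L, so [CH3NH3+] = 0.009552/0.06827 = 0.1399 M.
Ka(CH3NH3+) = Kw/Kb = 1.0e-14 / 4.4 x 10^-4 = 2.27e-11.
[H^+] = sqrt(Ka x [CH3NH3+]) = sqrt(2.27e-11 x 0.1399) = 1.78e-6 M.
pH = -log(1.78e-6) = 5.75.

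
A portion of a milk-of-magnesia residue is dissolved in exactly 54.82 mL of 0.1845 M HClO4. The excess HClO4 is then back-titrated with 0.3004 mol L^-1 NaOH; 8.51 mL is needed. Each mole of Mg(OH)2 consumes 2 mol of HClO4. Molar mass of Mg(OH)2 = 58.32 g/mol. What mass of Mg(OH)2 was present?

Total n(HClO4) added = 0.1845 x 0.05482 = 0.01011 mol.
n(NaOH) used = 0.3004 x 0.008510 = 0.002556 mol, which equals the excess n(HClO4).
So n(HClO4) consumed by the sample = 0.01011 - 0.002556 = 0.007558 mol.
n(Mg(OH)2) = 0.007558 / 2 = 0.003779 mol.
mass = 0.003779 mol x 58.32 g/mol = 0.220 g.

0.220 g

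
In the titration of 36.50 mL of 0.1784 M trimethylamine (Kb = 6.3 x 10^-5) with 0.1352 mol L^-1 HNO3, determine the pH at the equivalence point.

n((CH3)3N) = 0.1784 x 0.03650 = 0.006512 mol; V(HNO3) at equivalence = 0.006512/0.1352 = 0.04816 L.
At equivalence the base is fully converted to (CH3)3NH+; total volume = 0.08466 L, so [(CH3)3NH+] = 0.006512/0.08466 = 0.07691 M.
Ka((CH3)3NH+) = Kw/Kb = 1.0e-14 / 6.3 x 10^-5 = 1.59e-10.
[H^+] = sqrt(Ka x [(CH3)3NH+]) = sqrt(1.59e-10 x 0.07691) = 3.49e-6 M.
pH = -log(3.49e-6) = 5.46.

5.46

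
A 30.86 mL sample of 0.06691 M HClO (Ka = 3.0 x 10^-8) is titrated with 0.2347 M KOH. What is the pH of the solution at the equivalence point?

n(HClO) = 0.06691 x 0.03086 = 0.002065 mol; V(KOH) at equivalence = 0.002065/0.2347 = 0.008798 L.
At equivalence all the acid is converted to ClO-; total volume = 0.03086 + 0.008798 = 0.03966 L, so [ClO-] = 0.002065/0.03966 = 0.05207 M.
Kb = Kw/Ka = 1.0e-14 / 3.0 x 10^-8 = 3.33e-7.
[OH^-] = sqrt(Kb x [ClO-]) = sqrt(3.33e-7 x 0.05207) = 0.000132 M.
pOH = 3.88, so pH = 14.00 - 3.88 = 10.12.

10.12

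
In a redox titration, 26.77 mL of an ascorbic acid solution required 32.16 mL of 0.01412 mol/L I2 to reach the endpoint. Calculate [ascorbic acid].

0.0170 M

n(I2) = 0.01412 x 0.03216 = 0.0004541 mol.
From the balanced equation, 1 mol I2 reacts with 1 mol ascorbic acid, so n(ascorbic acid) = 0.0004541 x 1/1 = 0.0004541 mol.
[ascorbic acid] = 0.0004541 / 0.02677 L = 0.0170 M.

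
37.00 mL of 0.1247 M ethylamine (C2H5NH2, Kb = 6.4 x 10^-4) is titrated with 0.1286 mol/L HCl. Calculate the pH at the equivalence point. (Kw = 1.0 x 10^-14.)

n(C2H5NH2) = 0.1247 x 0.03700 = 0.004614 mol; V(HCl) at equivalence = 0.004614/0.1286 = 0.03588 L.
At equivalence the base is fully converted to C2H5NH3+; total volume = 0.07288 L, so [C2H5NH3+] = 0.004614/0.07288 = 0.06331 M.
Ka(C2H5NH3+) = Kw/Kb = 1.0e-14 / 6.4 x 10^-4 = 1.56e-11.
[H^+] = sqrt(Ka x [C2H5NH3+]) = sqrt(1.56e-11 x 0.06331) = 9.95e-7 M.
pH = -log(9.95e-7) = 6.00.

6.00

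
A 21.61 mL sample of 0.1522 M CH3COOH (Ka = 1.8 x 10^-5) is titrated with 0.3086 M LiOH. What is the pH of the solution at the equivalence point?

8.88

n(CH3COOH) = 0.1522 x 0.02161 = 0.003289 mol; V(LiOH) at equivalence = 0.003289/0.3086 = 0.01066 L.
At equivalence all the acid is converted to CH3COO-; total volume = 0.02161 + 0.01066 = 0.03227 L, so [CH3COO-] = 0.003289/0.03227 = 0.1019 M.
Kb = Kw/Ka = 1.0e-14 / 1.8 x 10^-5 = 5.56e-10.
[OH^-] = sqrt(Kb x [CH3COO-]) = sqrt(5.56e-10 x 0.1019) = 7.53e-6 M.
pOH = 5.12, so pH = 14.00 - 5.12 = 8.88.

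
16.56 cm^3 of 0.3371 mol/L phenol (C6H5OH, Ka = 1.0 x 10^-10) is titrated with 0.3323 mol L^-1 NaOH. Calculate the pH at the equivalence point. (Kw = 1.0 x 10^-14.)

n(C6H5OH) = 0.3371 x 0.01656 = 0.005582 mol; V(NaOH) at equivalence = 0.005582/0.3323 = 0.01680 L.
At equivalence all the acid is converted to C6H5O-; total volume = 0.01656 + 0.01680 = 0.03336 L, so [C6H5O-] = 0.005582/0.03336 = 0.1673 M.
Kb = Kw/Ka = 1.0e-14 / 1.0 x 10^-10 = 0.000100.
[OH^-] = sqrt(Kb x [C6H5O-]) = sqrt(0.000100 x 0.1673) = 0.00409 M.
pOH = 2.39, so pH = 14.00 - 2.39 = 11.61.

11.61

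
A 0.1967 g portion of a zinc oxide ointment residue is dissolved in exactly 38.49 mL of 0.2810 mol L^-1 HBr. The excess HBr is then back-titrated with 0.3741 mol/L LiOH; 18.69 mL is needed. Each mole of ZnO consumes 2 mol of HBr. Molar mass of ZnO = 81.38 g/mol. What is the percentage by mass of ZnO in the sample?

79.1%

Total n(HBr) added = 0.2810 x 0.03849 = 0.01082 mol.
n(LiOH) used = 0.3741 x 0.01869 = 0.006992 mol, which equals the excess n(HBr).
So n(HBr) consumed by the sample = 0.01082 - 0.006992 = 0.003824 mol.
n(ZnO) = 0.003824 / 2 = 0.001912 mol.
mass ZnO = 0.001912 x 81.38 = 0.1556 g, so %ZnO = 0.1556/0.1967 x 100 = 79.1%.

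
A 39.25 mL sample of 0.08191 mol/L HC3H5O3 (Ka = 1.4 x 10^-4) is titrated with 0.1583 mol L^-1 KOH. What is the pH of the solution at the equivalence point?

8.29

n(HC3H5O3) = 0.08191 x 0.03925 = 0.003215 mol; V(KOH) at equivalence = 0.003215/0.1583 = 0.02031 L.
At equivalence all the acid is converted to C3H5O3-; total volume = 0.03925 + 0.02031 = 0.05956 L, so [C3H5O3-] = 0.003215/0.05956 = 0.05398 M.
Kb = Kw/Ka = 1.0e-14 / 1.4 x 10^-4 = 7.14e-11.
[OH^-] = sqrt(Kb x [C3H5O3-]) = sqrt(7.14e-11 x 0.05398) = 1.96e-6 M.
pOH = 5.71, so pH = 14.00 - 5.71 = 8.29.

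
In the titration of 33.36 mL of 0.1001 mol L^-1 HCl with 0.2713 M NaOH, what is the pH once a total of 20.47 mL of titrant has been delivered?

n(acid) = 0.1001 x 0.03336 = 0.003339 mol; n(NaOH) added = 0.2713 x 0.02047 = 0.005554 mol.
Base is in excess by 0.005554 - 0.003339 = 0.002214 mol in a total volume of 0.05383 L.
[OH^-] = 0.002214/0.05383 = 0.04113 M, so pOH = 1.39 and pH = 14.00 - 1.39 = 12.61.

12.61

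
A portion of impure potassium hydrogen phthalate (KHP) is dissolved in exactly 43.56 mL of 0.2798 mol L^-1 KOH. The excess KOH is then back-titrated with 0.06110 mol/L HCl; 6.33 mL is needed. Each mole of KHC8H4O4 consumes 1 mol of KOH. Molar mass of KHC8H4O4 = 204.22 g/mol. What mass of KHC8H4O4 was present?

Total n(KOH) added = 0.2798 x 0.04356 = 0.01219 mol.
n(HCl) used = 0.06110 x 0.006330 = 0.0003868 mol, which equals the excess n(KOH).
So n(KOH) consumed by the sample = 0.01219 - 0.0003868 = 0.01180 mol.
n(KHC8H4O4) = 0.01180 / 1 = 0.01180 mol.
mass = 0.01180 mol x 204.22 g/mol = 2.41 g.

2.41 g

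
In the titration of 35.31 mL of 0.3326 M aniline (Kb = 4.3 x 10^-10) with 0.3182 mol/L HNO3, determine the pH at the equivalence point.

n(C6H5NH2) = 0.3326 x 0.03531 = 0.01174 mol; V(HNO3) at equivalence = 0.01174/0.3182 = 0.03691 L.
At equivalence the base is fully converted to C6H5NH3+; total volume = 0.07222 L, so [C6H5NH3+] = 0.01174/0.07222 = 0.1626 M.
Ka(C6H5NH3+) = Kw/Kb = 1.0e-14 / 4.3 x 10^-10 = 2.33e-5.
[H^+] = sqrt(Ka x [C6H5NH3+]) = sqrt(2.33e-5 x 0.1626) = 0.00194 M.
pH = -log(0.00194) = 2.71.

2.71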